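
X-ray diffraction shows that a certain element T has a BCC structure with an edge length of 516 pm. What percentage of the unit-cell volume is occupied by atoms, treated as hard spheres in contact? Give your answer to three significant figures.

In a BCC lattice atoms touch along the body diagonal, so √3·a = 4r, so r = 0.4330a = 223.4 pm.
Packing fraction = Z·(4/3)πr³ / a³ = 2 × (4/3)π × (223.4)³ / (516)³ = 0.6802 = 68.0%.

68.0%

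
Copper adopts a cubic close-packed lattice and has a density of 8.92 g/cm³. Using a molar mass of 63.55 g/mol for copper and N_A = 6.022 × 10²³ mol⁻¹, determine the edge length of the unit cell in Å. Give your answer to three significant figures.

With Z = 4 atoms per FCC cell, a³ = Z·M/(N_A·ρ) = 4 × 63.55 / (6.022 × 10²³ × 8.920 g/cm³) = 4.732 × 10^-23 cm³.
a = (4.732 × 10^-23)^(1/3) = 3.617 × 10^-8 cm = 3.62 Å.

3.62 Å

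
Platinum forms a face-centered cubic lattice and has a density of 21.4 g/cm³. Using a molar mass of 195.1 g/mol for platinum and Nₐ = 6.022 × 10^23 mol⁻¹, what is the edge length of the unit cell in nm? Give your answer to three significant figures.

With Z = 4 atoms per FCC cell, a³ = Z·M/(N_A·ρ) = 4 × 195.1 / (6.022 × 10²³ × 21.40 g/cm³) = 6.056 × 10^-23 cm³.
a = (6.056 × 10^-23)^(1/3) = 3.927 × 10^-8 cm = 0.393 nm.

0.393 nm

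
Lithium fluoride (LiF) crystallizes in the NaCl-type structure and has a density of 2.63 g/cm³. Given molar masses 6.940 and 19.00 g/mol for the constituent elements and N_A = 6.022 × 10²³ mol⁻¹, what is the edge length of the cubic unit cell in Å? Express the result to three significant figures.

M(LiF) = 25.94 g/mol; Z = 4 formula units per cell.
a³ = Z·M/(N_A·ρ) = 4 × 25.94 / (6.022 × 10²³ × 2.63) = 6.551 × 10^-23 cm³, so a = 4.031 × 10^-8 cm = 4.03 Å.

4.03 Å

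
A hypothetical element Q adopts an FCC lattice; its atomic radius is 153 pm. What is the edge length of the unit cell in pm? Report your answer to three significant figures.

In an FCC lattice, atoms touch along the face diagonal, so √2·a = 4r.
a = 4r/√2 = 4 × 153 / 1.4142 = 433 pm.

433 pm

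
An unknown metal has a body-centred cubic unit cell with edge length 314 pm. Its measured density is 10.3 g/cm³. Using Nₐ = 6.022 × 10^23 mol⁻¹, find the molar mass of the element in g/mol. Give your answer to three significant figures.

A BCC cell has Z = 2 atoms; a = 3.140 × 10^-8 cm.
M = ρ·N_A·a³/Z = 10.3 × 6.022 × 10²³ × 3.096 × 10^-23 / 2 = 96.0 g/mol.

96.0 g/mol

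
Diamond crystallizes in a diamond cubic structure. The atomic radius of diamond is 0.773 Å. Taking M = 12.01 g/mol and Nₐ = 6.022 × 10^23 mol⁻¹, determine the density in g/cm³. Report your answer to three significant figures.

3.51 g/cm³

In a diamond cubic lattice, nearest neighbors lie along the body diagonal with √3·a = 8r, giving a = 3.570 Å = 3.570 × 10^-8 cm.
With Z = 8, ρ = Z·M/(N_A·a³) = 8 × 12.01 / (6.022 × 10²³ × 4.551 × 10^-23) = 3.506 g/cm³.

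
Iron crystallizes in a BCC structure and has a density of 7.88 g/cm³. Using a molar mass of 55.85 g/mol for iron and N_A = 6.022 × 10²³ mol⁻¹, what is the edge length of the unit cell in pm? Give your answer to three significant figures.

287 pm

With Z = 2 atoms per BCC cell, a³ = Z·M/(N_A·ρ) = 2 × 55.85 / (6.022 × 10²³ × 7.880 g/cm³) = 2.354 × 10^-23 cm³.
a = (2.354 × 10^-23)^(1/3) = 2.866 × 10^-8 cm = 287 pm.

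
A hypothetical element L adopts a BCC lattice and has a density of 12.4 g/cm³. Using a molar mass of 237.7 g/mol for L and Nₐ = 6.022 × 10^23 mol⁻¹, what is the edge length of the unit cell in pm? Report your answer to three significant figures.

With Z = 2 atoms per BCC cell, a³ = Z·M/(N_A·ρ) = 2 × 237.7 / (6.022 × 10²³ × 12.40 g/cm³) = 6.366 × 10^-23 cm³.
a = (6.366 × 10^-23)^(1/3) = 3.993 × 10^-8 cm = 399 pm.

399 pm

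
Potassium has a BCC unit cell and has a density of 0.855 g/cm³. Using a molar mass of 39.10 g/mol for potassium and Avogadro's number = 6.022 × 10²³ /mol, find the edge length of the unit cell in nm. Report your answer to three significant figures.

With Z = 2 atoms per BCC cell, a³ = Z·M/(N_A·ρ) = 2 × 39.10 / (6.022 × 10²³ × 0.8550 g/cm³) = 1.519 × 10^-22 cm³.
a = (1.519 × 10^-22)^(1/3) = 5.335 × 10^-8 cm = 0.534 nm.

0.534 nm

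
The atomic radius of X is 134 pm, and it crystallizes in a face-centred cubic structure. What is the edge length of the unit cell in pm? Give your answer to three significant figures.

379 pm

In an FCC lattice, atoms touch along the face diagonal, so √2·a = 4r.
a = 4r/√2 = 4 × 134 / 1.4142 = 379 pm.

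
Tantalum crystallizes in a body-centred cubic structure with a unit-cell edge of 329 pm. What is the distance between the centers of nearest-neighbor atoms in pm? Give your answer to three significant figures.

285 pm

In a BCC structure, atoms touch along the body diagonal, so √3·a = 4r; the nearest-neighbor distance equals 2r = 0.8660·a.
d = 0.8660 × 329 = 285 pm.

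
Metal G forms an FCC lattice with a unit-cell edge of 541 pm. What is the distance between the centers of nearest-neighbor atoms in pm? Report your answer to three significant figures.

In an FCC structure, atoms touch along the face diagonal, so √2·a = 4r; the nearest-neighbor distance equals 2r = 0.7071·a.
d = 0.7071 × 541 = 383 pm.

383 pm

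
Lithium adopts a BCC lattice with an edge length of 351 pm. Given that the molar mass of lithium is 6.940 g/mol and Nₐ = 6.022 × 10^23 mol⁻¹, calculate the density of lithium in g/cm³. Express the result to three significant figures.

0.533 g/cm³

A BCC unit cell contains Z = 2 atoms.
Cell volume: a³ = (351 pm)³ = (3.510 × 10^-8 cm)³ = 4.324 × 10^-23 cm³.
ρ = Z·M/(N_A·a³) = 2 × 6.940 / (6.022 × 10²³ × 4.324 × 10^-23) = 0.5330 g/cm³.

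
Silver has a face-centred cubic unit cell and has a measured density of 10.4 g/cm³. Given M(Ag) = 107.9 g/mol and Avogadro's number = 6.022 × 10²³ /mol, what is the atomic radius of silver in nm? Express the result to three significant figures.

0.145 nm

For an FCC cell (Z = 4), a³ = Z·M/(N_A·ρ) = 4 × 107.9 / (6.022 × 10²³ × 10.40) = 6.891 × 10^-23 cm³, so a = 4.100 × 10^-8 cm = 0.4100 nm.
Atoms touch along the face diagonal, so √2·a = 4r, so r = 0.3536 × a = 0.145 nm.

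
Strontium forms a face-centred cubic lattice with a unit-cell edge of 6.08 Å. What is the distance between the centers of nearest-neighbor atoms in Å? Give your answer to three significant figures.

4.30 Å

In an FCC structure, atoms touch along the face diagonal, so √2·a = 4r; the nearest-neighbor distance equals 2r = 0.7071·a.
d = 0.7071 × 6.08 = 4.30 Å.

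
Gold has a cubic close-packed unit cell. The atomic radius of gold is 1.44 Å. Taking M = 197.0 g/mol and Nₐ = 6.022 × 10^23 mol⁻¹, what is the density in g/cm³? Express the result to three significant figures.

In an FCC lattice, atoms touch along the face diagonal, so √2·a = 4r, giving a = 4.073 Å = 4.073 × 10^-8 cm.
With Z = 4, ρ = Z·M/(N_A·a³) = 4 × 197.0 / (6.022 × 10²³ × 6.757 × 10^-23) = 19.37 g/cm³.

19.4 g/cm³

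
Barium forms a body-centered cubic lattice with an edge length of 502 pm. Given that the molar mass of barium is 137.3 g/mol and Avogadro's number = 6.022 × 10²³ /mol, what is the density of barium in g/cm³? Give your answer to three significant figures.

A BCC unit cell contains Z = 2 atoms.
Cell volume: a³ = (502 pm)³ = (5.020 × 10^-8 cm)³ = 1.265 × 10^-22 cm³.
ρ = Z·M/(N_A·a³) = 2 × 137.3 / (6.022 × 10²³ × 1.265 × 10^-22) = 3.605 g/cm³.

3.60 g/cm³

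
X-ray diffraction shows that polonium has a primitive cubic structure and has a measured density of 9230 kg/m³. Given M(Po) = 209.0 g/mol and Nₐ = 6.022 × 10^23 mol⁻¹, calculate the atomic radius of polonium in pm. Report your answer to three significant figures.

For a simple cubic cell (Z = 1), a³ = Z·M/(N_A·ρ) = 1 × 209.0 / (6.022 × 10²³ × 9.230) = 3.760 × 10^-23 cm³, so a = 3.350 × 10^-8 cm = 335.0 pm.
Atoms touch along the cell edge, so a = 2r, so r = 0.5000 × a = 168 pm.

168 pm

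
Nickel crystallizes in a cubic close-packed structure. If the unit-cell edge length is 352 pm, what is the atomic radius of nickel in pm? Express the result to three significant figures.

In an FCC lattice, atoms touch along the face diagonal, so √2·a = 4r.
r = √2·a/4 = 1.4142 × 352 / 4 = 124 pm.

124 pm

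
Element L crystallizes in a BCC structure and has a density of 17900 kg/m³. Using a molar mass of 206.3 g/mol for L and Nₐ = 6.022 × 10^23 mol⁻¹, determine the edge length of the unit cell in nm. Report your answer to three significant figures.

With Z = 2 atoms per BCC cell, a³ = Z·M/(N_A·ρ) = 2 × 206.3 / (6.022 × 10²³ × 17.90 g/cm³) = 3.828 × 10^-23 cm³.
a = (3.828 × 10^-23)^(1/3) = 3.370 × 10^-8 cm = 0.337 nm.

0.337 nm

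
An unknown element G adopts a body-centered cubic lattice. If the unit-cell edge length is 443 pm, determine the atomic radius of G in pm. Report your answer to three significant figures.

192 pm

In a BCC lattice, atoms touch along the body diagonal, so √3·a = 4r.
r = √3·a/4 = 1.7321 × 443 / 4 = 192 pm.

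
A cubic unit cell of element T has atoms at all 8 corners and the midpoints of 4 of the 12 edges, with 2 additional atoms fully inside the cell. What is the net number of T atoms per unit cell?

Corner atoms are shared by 8 cells (1/8 each), edge atoms by 4 (1/4 each), interior atoms are unshared.
Net atoms = 8 × 1/8 + 4 × 1/4 + 2 = 1 + 1 + 2 = 4.

4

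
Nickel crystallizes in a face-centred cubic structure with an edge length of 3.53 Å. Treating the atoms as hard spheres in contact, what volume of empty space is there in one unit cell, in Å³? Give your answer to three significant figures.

In an FCC lattice atoms touch along the face diagonal, so √2·a = 4r, so r = 0.3536a = 1.248 Å.
V_cell = a³ = 43.99 Å³; V_atoms = 4 × (4/3)πr³ = 32.57 Å³.
Empty space = 43.99 − 32.57 = 11.4 Å³.

11.4 Å³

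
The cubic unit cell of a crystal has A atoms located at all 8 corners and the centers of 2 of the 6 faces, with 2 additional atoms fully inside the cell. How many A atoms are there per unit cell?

Corner atoms are shared by 8 cells (1/8 each), face atoms by 2 (1/2 each), interior atoms are unshared.
Net atoms = 8 × 1/8 + 2 × 1/2 + 2 = 1 + 1 + 2 = 4.

4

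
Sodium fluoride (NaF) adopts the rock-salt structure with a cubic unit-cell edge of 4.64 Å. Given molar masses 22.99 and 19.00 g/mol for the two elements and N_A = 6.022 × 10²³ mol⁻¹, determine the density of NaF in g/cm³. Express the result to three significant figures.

2.79 g/cm³

The rock-salt structure contains Z = 4 formula units per cell; M(NaF) = 22.99 + 19.00 = 41.99 g/mol.
a³ = (4.640 × 10^-8 cm)³ = 9.990 × 10^-23 cm³.
ρ = 4 × 41.99 / (6.022 × 10²³ × 9.990 × 10^-23) = 2.792 g/cm³.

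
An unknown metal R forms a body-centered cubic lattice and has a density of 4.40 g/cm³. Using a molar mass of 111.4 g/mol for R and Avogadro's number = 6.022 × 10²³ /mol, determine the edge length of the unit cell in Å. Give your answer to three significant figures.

4.38 Å

With Z = 2 atoms per BCC cell, a³ = Z·M/(N_A·ρ) = 2 × 111.4 / (6.022 × 10²³ × 4.400 g/cm³) = 8.409 × 10^-23 cm³.
a = (8.409 × 10^-23)^(1/3) = 4.381 × 10^-8 cm = 4.38 Å.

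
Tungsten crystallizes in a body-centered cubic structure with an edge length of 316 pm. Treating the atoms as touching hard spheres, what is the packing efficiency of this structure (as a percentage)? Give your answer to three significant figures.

In a BCC lattice atoms touch along the body diagonal, so √3·a = 4r, so r = 0.4330a = 136.8 pm.
Packing fraction = Z·(4/3)πr³ / a³ = 2 × (4/3)π × (136.8)³ / (316)³ = 0.6802 = 68.0%.

68.0%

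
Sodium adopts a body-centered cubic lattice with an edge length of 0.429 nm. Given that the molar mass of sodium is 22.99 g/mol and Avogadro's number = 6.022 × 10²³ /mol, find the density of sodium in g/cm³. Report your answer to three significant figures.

A BCC unit cell contains Z = 2 atoms.
Cell volume: a³ = (0.429 nm)³ = (4.290 × 10^-8 cm)³ = 7.895 × 10^-23 cm³.
ρ = Z·M/(N_A·a³) = 2 × 22.99 / (6.022 × 10²³ × 7.895 × 10^-23) = 0.9671 g/cm³.

0.967 g/cm³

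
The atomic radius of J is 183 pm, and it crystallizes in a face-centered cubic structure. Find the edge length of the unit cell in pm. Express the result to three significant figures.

In an FCC lattice, atoms touch along the face diagonal, so √2·a = 4r.
a = 4r/√2 = 4 × 183 / 1.4142 = 518 pm.

518 pm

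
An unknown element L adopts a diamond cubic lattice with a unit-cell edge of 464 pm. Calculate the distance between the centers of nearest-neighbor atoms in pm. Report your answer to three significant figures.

In a diamond cubic structure, nearest neighbors lie along the body diagonal with √3·a = 8r; the nearest-neighbor distance equals 2r = 0.4330·a.
d = 0.4330 × 464 = 201 pm.

201 pm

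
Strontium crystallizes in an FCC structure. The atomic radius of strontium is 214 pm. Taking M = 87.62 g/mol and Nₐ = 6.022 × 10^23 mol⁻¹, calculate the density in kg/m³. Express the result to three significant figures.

2620 kg/m³

In an FCC lattice, atoms touch along the face diagonal, so √2·a = 4r, giving a = 605.3 pm = 6.053 × 10^-8 cm.
With Z = 4, ρ = Z·M/(N_A·a³) = 4 × 87.62 / (6.022 × 10²³ × 2.218 × 10^-22) = 2.624 g/cm³ = 2620 kg/m³.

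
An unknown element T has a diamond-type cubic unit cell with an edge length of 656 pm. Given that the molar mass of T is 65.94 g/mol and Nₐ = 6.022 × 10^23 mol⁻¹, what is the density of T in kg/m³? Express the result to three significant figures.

3100 kg/m³

A diamond cubic unit cell contains Z = 8 atoms.
Cell volume: a³ = (656 pm)³ = (6.560 × 10^-8 cm)³ = 2.823 × 10^-22 cm³.
ρ = Z·M/(N_A·a³) = 8 × 65.94 / (6.022 × 10²³ × 2.823 × 10^-22) = 3.103 g/cm³ = 3100 kg/m³.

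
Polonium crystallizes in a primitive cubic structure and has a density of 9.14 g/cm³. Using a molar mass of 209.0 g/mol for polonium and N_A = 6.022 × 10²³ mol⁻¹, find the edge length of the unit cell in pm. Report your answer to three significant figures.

With Z = 1 atom per simple cubic cell, a³ = Z·M/(N_A·ρ) = 1 × 209.0 / (6.022 × 10²³ × 9.140 g/cm³) = 3.797 × 10^-23 cm³.
a = (3.797 × 10^-23)^(1/3) = 3.361 × 10^-8 cm = 336 pm.

336 pm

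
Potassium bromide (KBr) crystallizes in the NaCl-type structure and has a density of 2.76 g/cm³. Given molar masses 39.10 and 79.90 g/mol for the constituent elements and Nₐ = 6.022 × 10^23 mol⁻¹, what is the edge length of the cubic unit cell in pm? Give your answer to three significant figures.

M(KBr) = 119.0 g/mol; Z = 4 formula units per cell.
a³ = Z·M/(N_A·ρ) = 4 × 119.0 / (6.022 × 10²³ × 2.76) = 2.864 × 10^-22 cm³, so a = 6.592 × 10^-8 cm = 659 pm.

659 pm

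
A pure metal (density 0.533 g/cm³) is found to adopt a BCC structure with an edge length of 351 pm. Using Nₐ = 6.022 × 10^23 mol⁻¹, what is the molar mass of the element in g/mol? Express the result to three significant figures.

6.94 g/mol

A BCC cell has Z = 2 atoms; a = 3.510 × 10^-8 cm.
M = ρ·N_A·a³/Z = 0.533 × 6.022 × 10²³ × 4.324 × 10^-23 / 2 = 6.94 g/mol.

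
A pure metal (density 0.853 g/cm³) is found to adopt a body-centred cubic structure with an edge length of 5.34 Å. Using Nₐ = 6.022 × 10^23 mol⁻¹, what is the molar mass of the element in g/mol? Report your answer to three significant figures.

A BCC cell has Z = 2 atoms; a = 5.340 × 10^-8 cm.
M = ρ·N_A·a³/Z = 0.853 × 6.022 × 10²³ × 1.523 × 10^-22 / 2 = 39.1 g/mol.

39.1 g/mol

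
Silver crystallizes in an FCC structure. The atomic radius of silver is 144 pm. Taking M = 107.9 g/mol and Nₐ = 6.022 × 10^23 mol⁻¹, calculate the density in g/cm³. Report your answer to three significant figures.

In an FCC lattice, atoms touch along the face diagonal, so √2·a = 4r, giving a = 407.3 pm = 4.073 × 10^-8 cm.
With Z = 4, ρ = Z·M/(N_A·a³) = 4 × 107.9 / (6.022 × 10²³ × 6.757 × 10^-23) = 10.61 g/cm³.

10.6 g/cm³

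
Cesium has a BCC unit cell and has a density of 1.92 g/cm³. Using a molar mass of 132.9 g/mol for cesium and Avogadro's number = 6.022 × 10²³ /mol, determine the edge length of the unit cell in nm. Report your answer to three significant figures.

With Z = 2 atoms per BCC cell, a³ = Z·M/(N_A·ρ) = 2 × 132.9 / (6.022 × 10²³ × 1.920 g/cm³) = 2.299 × 10^-22 cm³.
a = (2.299 × 10^-22)^(1/3) = 6.126 × 10^-8 cm = 0.613 nm.

0.613 nm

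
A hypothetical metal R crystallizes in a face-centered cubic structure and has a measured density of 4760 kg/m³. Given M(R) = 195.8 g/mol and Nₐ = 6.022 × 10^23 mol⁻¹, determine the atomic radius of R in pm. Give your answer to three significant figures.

229 pm

For an FCC cell (Z = 4), a³ = Z·M/(N_A·ρ) = 4 × 195.8 / (6.022 × 10²³ × 4.760) = 2.732 × 10^-22 cm³, so a = 6.489 × 10^-8 cm = 648.9 pm.
Atoms touch along the face diagonal, so √2·a = 4r, so r = 0.3536 × a = 229 pm.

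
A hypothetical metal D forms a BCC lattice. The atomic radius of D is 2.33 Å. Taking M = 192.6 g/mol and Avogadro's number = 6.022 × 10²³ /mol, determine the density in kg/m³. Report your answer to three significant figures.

4110 kg/m³

In a BCC lattice, atoms touch along the body diagonal, so √3·a = 4r, giving a = 5.381 Å = 5.381 × 10^-8 cm.
With Z = 2, ρ = Z·M/(N_A·a³) = 2 × 192.6 / (6.022 × 10²³ × 1.558 × 10^-22) = 4.106 g/cm³ = 4110 kg/m³.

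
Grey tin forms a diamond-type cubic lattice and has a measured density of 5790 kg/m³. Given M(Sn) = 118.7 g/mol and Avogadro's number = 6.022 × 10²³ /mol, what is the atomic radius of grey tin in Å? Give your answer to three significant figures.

For a diamond cubic cell (Z = 8), a³ = Z·M/(N_A·ρ) = 8 × 118.7 / (6.022 × 10²³ × 5.790) = 2.723 × 10^-22 cm³, so a = 6.482 × 10^-8 cm = 6.482 Å.
Nearest neighbors lie along the body diagonal with √3·a = 8r, so r = 0.2165 × a = 1.40 Å.

1.40 Å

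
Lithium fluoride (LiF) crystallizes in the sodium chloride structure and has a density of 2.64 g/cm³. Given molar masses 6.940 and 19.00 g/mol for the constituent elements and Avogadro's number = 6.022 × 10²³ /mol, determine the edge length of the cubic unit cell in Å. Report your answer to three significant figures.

M(LiF) = 25.94 g/mol; Z = 4 formula units per cell.
a³ = Z·M/(N_A·ρ) = 4 × 25.94 / (6.022 × 10²³ × 2.64) = 6.527 × 10^-23 cm³, so a = 4.026 × 10^-8 cm = 4.03 Å.

4.03 Å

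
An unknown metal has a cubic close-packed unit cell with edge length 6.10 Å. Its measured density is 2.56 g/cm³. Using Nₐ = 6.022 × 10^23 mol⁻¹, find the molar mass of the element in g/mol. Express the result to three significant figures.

An FCC cell has Z = 4 atoms; a = 6.100 × 10^-8 cm.
M = ρ·N_A·a³/Z = 2.56 × 6.022 × 10²³ × 2.270 × 10^-22 / 4 = 87.5 g/mol.

87.5 g/mol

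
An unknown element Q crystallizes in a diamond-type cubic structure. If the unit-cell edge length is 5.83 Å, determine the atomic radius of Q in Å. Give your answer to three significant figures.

In a diamond cubic lattice, nearest neighbors lie along the body diagonal with √3·a = 8r.
r = √3·a/8 = 1.7321 × 5.83 / 8 = 1.26 Å.

1.26 Å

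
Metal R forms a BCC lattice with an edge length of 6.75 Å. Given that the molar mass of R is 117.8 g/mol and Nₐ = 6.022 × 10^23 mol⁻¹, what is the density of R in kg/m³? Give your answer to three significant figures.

A BCC unit cell contains Z = 2 atoms.
Cell volume: a³ = (6.75 Å)³ = (6.750 × 10^-8 cm)³ = 3.075 × 10^-22 cm³.
ρ = Z·M/(N_A·a³) = 2 × 117.8 / (6.022 × 10²³ × 3.075 × 10^-22) = 1.272 g/cm³ = 1270 kg/m³.

1270 kg/m³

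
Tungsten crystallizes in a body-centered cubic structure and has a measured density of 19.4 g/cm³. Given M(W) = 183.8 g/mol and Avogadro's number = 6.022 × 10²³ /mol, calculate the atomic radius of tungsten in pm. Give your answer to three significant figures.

137 pm

For a BCC cell (Z = 2), a³ = Z·M/(N_A·ρ) = 2 × 183.8 / (6.022 × 10²³ × 19.40) = 3.147 × 10^-23 cm³, so a = 3.157 × 10^-8 cm = 315.7 pm.
Atoms touch along the body diagonal, so √3·a = 4r, so r = 0.4330 × a = 137 pm.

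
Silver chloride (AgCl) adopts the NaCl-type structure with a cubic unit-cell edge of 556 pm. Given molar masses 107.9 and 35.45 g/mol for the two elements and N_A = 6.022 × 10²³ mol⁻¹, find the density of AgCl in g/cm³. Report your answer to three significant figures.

5.54 g/cm³

The NaCl-type structure contains Z = 4 formula units per cell; M(AgCl) = 107.9 + 35.45 = 143.35 g/mol.
a³ = (5.560 × 10^-8 cm)³ = 1.719 × 10^-22 cm³.
ρ = 4 × 143.35 / (6.022 × 10²³ × 1.719 × 10^-22) = 5.540 g/cm³.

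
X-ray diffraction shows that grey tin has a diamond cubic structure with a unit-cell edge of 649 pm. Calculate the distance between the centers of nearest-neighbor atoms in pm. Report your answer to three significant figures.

In a diamond cubic structure, nearest neighbors lie along the body diagonal with √3·a = 8r; the nearest-neighbor distance equals 2r = 0.4330·a.
d = 0.4330 × 649 = 281 pm.

281 pm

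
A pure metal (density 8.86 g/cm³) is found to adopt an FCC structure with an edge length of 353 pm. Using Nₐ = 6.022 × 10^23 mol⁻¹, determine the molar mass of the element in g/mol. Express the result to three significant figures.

An FCC cell has Z = 4 atoms; a = 3.530 × 10^-8 cm.
M = ρ·N_A·a³/Z = 8.86 × 6.022 × 10²³ × 4.399 × 10^-23 / 4 = 58.7 g/mol.

58.7 g/mol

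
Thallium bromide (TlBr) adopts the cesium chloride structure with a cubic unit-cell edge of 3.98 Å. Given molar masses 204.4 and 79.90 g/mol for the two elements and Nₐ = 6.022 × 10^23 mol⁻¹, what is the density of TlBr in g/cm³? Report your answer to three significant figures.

7.49 g/cm³

The cesium chloride structure contains Z = 1 formula unit per cell; M(TlBr) = 204.4 + 79.90 = 284.3 g/mol.
a³ = (3.980 × 10^-8 cm)³ = 6.304 × 10^-23 cm³.
ρ = 1 × 284.3 / (6.022 × 10²³ × 6.304 × 10^-23) = 7.488 g/cm³.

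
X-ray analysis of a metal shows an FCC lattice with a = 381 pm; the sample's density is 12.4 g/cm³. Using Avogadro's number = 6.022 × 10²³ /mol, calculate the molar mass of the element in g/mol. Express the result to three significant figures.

103 g/mol

An FCC cell has Z = 4 atoms; a = 3.810 × 10^-8 cm.
M = ρ·N_A·a³/Z = 12.4 × 6.022 × 10²³ × 5.531 × 10^-23 / 4 = 103 g/mol.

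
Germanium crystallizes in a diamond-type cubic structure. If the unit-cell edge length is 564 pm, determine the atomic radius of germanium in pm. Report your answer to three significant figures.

122 pm

In a diamond cubic lattice, nearest neighbors lie along the body diagonal with √3·a = 8r.
r = √3·a/8 = 1.7321 × 564 / 8 = 122 pm.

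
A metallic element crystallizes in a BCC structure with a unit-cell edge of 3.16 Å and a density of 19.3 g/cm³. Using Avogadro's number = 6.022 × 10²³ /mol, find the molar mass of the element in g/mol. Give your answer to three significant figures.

A BCC cell has Z = 2 atoms; a = 3.160 × 10^-8 cm.
M = ρ·N_A·a³/Z = 19.3 × 6.022 × 10²³ × 3.155 × 10^-23 / 2 = 183 g/mol.

183 g/mol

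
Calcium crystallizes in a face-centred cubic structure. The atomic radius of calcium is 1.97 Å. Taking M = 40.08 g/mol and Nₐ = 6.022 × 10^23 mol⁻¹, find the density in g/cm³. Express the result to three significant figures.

1.54 g/cm³

In an FCC lattice, atoms touch along the face diagonal, so √2·a = 4r, giving a = 5.572 Å = 5.572 × 10^-8 cm.
With Z = 4, ρ = Z·M/(N_A·a³) = 4 × 40.08 / (6.022 × 10²³ × 1.730 × 10^-22) = 1.539 g/cm³.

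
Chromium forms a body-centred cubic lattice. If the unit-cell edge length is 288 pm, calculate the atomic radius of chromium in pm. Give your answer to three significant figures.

125 pm

In a BCC lattice, atoms touch along the body diagonal, so √3·a = 4r.
r = √3·a/4 = 1.7321 × 288 / 4 = 125 pm.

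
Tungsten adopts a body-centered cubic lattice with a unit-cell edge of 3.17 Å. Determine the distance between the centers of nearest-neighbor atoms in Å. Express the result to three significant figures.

In a BCC structure, atoms touch along the body diagonal, so √3·a = 4r; the nearest-neighbor distance equals 2r = 0.8660·a.
d = 0.8660 × 3.17 = 2.75 Å.

2.75 Å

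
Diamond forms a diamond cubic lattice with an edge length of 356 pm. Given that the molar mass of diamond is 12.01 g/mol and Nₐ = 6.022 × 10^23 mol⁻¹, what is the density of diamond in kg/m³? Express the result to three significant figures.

A diamond cubic unit cell contains Z = 8 atoms.
Cell volume: a³ = (356 pm)³ = (3.560 × 10^-8 cm)³ = 4.512 × 10^-23 cm³.
ρ = Z·M/(N_A·a³) = 8 × 12.01 / (6.022 × 10²³ × 4.512 × 10^-23) = 3.536 g/cm³ = 3540 kg/m³.

3540 kg/m³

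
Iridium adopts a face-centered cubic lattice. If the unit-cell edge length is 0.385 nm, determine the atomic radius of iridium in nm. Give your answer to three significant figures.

0.136 nm

In an FCC lattice, atoms touch along the face diagonal, so √2·a = 4r.
r = √2·a/4 = 1.4142 × 0.385 / 4 = 0.136 nm.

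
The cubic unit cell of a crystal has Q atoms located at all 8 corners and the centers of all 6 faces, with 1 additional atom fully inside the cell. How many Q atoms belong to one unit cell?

Corner atoms are shared by 8 cells (1/8 each), face atoms by 2 (1/2 each), interior atoms are unshared.
Net atoms = 8 × 1/8 + 6 × 1/2 + 1 = 1 + 3 + 1 = 5.

5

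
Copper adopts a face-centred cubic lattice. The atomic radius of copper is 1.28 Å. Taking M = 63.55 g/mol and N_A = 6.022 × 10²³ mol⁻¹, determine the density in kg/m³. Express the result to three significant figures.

8900 kg/m³

In an FCC lattice, atoms touch along the face diagonal, so √2·a = 4r, giving a = 3.620 Å = 3.620 × 10^-8 cm.
With Z = 4, ρ = Z·M/(N_A·a³) = 4 × 63.55 / (6.022 × 10²³ × 4.745 × 10^-23) = 8.895 g/cm³ = 8900 kg/m³.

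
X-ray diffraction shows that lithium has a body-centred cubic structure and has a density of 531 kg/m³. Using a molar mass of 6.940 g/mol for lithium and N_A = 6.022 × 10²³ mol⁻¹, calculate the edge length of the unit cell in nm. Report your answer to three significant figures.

0.351 nm

With Z = 2 atoms per BCC cell, a³ = Z·M/(N_A·ρ) = 2 × 6.940 / (6.022 × 10²³ × 0.5310 g/cm³) = 4.341 × 10^-23 cm³.
a = (4.341 × 10^-23)^(1/3) = 3.514 × 10^-8 cm = 0.351 nm.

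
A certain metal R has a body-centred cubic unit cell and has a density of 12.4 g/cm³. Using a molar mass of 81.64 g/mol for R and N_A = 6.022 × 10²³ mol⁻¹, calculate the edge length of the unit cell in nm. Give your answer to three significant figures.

With Z = 2 atoms per BCC cell, a³ = Z·M/(N_A·ρ) = 2 × 81.64 / (6.022 × 10²³ × 12.40 g/cm³) = 2.187 × 10^-23 cm³.
a = (2.187 × 10^-23)^(1/3) = 2.796 × 10^-8 cm = 0.280 nm.

0.280 nm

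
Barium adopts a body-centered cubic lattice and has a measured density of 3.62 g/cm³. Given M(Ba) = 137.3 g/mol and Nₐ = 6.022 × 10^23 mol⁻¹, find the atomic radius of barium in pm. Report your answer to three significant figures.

For a BCC cell (Z = 2), a³ = Z·M/(N_A·ρ) = 2 × 137.3 / (6.022 × 10²³ × 3.620) = 1.260 × 10^-22 cm³, so a = 5.013 × 10^-8 cm = 501.3 pm.
Atoms touch along the body diagonal, so √3·a = 4r, so r = 0.4330 × a = 217 pm.

217 pm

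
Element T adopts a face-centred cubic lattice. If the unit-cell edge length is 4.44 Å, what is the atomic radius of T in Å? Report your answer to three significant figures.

1.57 Å

In an FCC lattice, atoms touch along the face diagonal, so √2·a = 4r.
r = √2·a/4 = 1.4142 × 4.44 / 4 = 1.57 Å.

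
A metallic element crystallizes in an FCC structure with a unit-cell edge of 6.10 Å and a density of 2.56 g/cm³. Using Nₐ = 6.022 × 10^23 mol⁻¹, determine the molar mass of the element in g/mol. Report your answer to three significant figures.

An FCC cell has Z = 4 atoms; a = 6.100 × 10^-8 cm.
M = ρ·N_A·a³/Z = 2.56 × 6.022 × 10²³ × 2.270 × 10^-22 / 4 = 87.5 g/mol.

87.5 g/mol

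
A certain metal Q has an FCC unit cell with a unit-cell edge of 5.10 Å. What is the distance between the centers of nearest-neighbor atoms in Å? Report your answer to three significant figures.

3.61 Å

In an FCC structure, atoms touch along the face diagonal, so √2·a = 4r; the nearest-neighbor distance equals 2r = 0.7071·a.
d = 0.7071 × 5.10 = 3.61 Å.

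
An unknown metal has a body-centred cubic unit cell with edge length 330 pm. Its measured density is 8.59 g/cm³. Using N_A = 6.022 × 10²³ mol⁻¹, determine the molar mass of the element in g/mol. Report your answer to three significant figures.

A BCC cell has Z = 2 atoms; a = 3.300 × 10^-8 cm.
M = ρ·N_A·a³/Z = 8.59 × 6.022 × 10²³ × 3.594 × 10^-23 / 2 = 92.9 g/mol.

92.9 g/mol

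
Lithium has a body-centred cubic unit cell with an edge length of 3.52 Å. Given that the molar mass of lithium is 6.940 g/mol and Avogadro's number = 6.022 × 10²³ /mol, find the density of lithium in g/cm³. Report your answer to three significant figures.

0.528 g/cm³

A BCC unit cell contains Z = 2 atoms.
Cell volume: a³ = (3.52 Å)³ = (3.520 × 10^-8 cm)³ = 4.361 × 10^-23 cm³.
ρ = Z·M/(N_A·a³) = 2 × 6.940 / (6.022 × 10²³ × 4.361 × 10^-23) = 0.5285 g/cm³.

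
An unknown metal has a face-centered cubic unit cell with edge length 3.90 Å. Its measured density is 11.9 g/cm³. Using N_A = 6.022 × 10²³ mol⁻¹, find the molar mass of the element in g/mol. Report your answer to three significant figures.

106 g/mol

An FCC cell has Z = 4 atoms; a = 3.900 × 10^-8 cm.
M = ρ·N_A·a³/Z = 11.9 × 6.022 × 10²³ × 5.932 × 10^-23 / 4 = 106 g/mol.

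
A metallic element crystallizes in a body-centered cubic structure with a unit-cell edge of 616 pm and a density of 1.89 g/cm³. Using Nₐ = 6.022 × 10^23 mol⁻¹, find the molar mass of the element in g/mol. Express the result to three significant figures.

A BCC cell has Z = 2 atoms; a = 6.160 × 10^-8 cm.
M = ρ·N_A·a³/Z = 1.89 × 6.022 × 10²³ × 2.337 × 10^-22 / 2 = 133 g/mol.

133 g/mol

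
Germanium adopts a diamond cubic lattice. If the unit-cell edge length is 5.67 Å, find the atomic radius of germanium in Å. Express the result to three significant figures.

1.23 Å

In a diamond cubic lattice, nearest neighbors lie along the body diagonal with √3·a = 8r.
r = √3·a/8 = 1.7321 × 5.67 / 8 = 1.23 Å.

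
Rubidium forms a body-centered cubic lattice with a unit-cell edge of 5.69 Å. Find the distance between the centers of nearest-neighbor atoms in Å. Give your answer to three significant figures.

In a BCC structure, atoms touch along the body diagonal, so √3·a = 4r; the nearest-neighbor distance equals 2r = 0.8660·a.
d = 0.8660 × 5.69 = 4.93 Å.

4.93 Å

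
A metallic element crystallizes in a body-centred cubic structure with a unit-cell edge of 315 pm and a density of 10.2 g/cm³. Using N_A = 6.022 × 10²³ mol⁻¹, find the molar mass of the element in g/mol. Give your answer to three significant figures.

96.0 g/mol

A BCC cell has Z = 2 atoms; a = 3.150 × 10^-8 cm.
M = ρ·N_A·a³/Z = 10.2 × 6.022 × 10²³ × 3.126 × 10^-23 / 2 = 96.0 g/mol.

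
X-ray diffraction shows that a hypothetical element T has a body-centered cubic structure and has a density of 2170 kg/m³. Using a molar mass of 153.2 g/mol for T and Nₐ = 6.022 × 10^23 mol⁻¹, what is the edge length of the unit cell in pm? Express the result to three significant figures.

With Z = 2 atoms per BCC cell, a³ = Z·M/(N_A·ρ) = 2 × 153.2 / (6.022 × 10²³ × 2.170 g/cm³) = 2.345 × 10^-22 cm³.
a = (2.345 × 10^-22)^(1/3) = 6.166 × 10^-8 cm = 617 pm.

617 pm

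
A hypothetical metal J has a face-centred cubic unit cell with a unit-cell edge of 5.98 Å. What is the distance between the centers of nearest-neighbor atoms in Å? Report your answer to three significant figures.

In an FCC structure, atoms touch along the face diagonal, so √2·a = 4r; the nearest-neighbor distance equals 2r = 0.7071·a.
d = 0.7071 × 5.98 = 4.23 Å.

4.23 Å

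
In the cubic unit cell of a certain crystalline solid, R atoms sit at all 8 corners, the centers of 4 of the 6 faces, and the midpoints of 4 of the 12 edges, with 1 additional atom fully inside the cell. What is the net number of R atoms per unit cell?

Corner atoms are shared by 8 cells (1/8 each), face atoms by 2 (1/2 each), edge atoms by 4 (1/4 each), interior atoms are unshared.
Net atoms = 8 × 1/8 + 4 × 1/2 + 4 × 1/4 + 1 = 1 + 2 + 1 + 1 = 5.

5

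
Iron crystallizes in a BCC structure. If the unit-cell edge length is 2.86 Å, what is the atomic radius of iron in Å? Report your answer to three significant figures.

In a BCC lattice, atoms touch along the body diagonal, so √3·a = 4r.
r = √3·a/4 = 1.7321 × 2.86 / 4 = 1.24 Å.

1.24 Å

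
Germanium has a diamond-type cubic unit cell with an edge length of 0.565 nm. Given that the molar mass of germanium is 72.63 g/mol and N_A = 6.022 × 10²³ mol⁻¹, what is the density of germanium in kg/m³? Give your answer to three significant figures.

A diamond cubic unit cell contains Z = 8 atoms.
Cell volume: a³ = (0.565 nm)³ = (5.650 × 10^-8 cm)³ = 1.804 × 10^-22 cm³.
ρ = Z·M/(N_A·a³) = 8 × 72.63 / (6.022 × 10²³ × 1.804 × 10^-22) = 5.350 g/cm³ = 5350 kg/m³.

5350 kg/m³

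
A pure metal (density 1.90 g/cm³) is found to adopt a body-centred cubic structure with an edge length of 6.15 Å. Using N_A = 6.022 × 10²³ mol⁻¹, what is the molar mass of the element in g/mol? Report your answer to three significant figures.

A BCC cell has Z = 2 atoms; a = 6.150 × 10^-8 cm.
M = ρ·N_A·a³/Z = 1.90 × 6.022 × 10²³ × 2.326 × 10^-22 / 2 = 133 g/mol.

133 g/mol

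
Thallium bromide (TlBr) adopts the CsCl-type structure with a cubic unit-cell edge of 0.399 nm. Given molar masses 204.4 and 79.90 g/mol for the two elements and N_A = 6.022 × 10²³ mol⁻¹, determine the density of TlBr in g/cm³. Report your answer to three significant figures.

The CsCl-type structure contains Z = 1 formula unit per cell; M(TlBr) = 204.4 + 79.90 = 284.3 g/mol.
a³ = (3.990 × 10^-8 cm)³ = 6.352 × 10^-23 cm³.
ρ = 1 × 284.3 / (6.022 × 10²³ × 6.352 × 10^-23) = 7.432 g/cm³.

7.43 g/cm³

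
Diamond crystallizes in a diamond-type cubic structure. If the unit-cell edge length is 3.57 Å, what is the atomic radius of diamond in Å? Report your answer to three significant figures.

In a diamond cubic lattice, nearest neighbors lie along the body diagonal with √3·a = 8r.
r = √3·a/8 = 1.7321 × 3.57 / 8 = 0.773 Å.

0.773 Å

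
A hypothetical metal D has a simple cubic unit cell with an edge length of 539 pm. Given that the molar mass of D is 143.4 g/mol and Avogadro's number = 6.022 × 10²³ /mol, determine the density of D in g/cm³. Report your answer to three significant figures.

1.52 g/cm³

A simple cubic unit cell contains Z = 1 atom.
Cell volume: a³ = (539 pm)³ = (5.390 × 10^-8 cm)³ = 1.566 × 10^-22 cm³.
ρ = Z·M/(N_A·a³) = 1 × 143.4 / (6.022 × 10²³ × 1.566 × 10^-22) = 1.521 g/cm³.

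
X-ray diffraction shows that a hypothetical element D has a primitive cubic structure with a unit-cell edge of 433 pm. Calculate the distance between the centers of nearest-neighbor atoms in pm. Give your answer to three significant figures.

In a simple cubic structure, atoms touch along the cell edge, so a = 2r; the nearest-neighbor distance equals 2r = 1.000·a.
d = 1.000 × 433 = 433 pm.

433 pm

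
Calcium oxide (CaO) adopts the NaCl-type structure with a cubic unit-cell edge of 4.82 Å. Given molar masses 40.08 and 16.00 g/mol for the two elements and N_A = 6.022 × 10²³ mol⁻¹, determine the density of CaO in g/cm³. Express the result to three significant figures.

3.33 g/cm³

The NaCl-type structure contains Z = 4 formula units per cell; M(CaO) = 40.08 + 16.00 = 56.08 g/mol.
a³ = (4.820 × 10^-8 cm)³ = 1.120 × 10^-22 cm³.
ρ = 4 × 56.08 / (6.022 × 10²³ × 1.120 × 10^-22) = 3.326 g/cm³.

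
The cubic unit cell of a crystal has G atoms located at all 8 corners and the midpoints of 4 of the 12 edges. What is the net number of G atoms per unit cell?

2

Corner atoms are shared by 8 cells (1/8 each), edge atoms by 4 (1/4 each).
Net atoms = 8 × 1/8 + 4 × 1/4 = 1 + 1 = 2.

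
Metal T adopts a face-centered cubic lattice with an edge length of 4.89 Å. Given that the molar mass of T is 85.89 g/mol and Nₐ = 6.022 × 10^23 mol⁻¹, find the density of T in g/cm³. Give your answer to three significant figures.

4.88 g/cm³

An FCC unit cell contains Z = 4 atoms.
Cell volume: a³ = (4.89 Å)³ = (4.890 × 10^-8 cm)³ = 1.169 × 10^-22 cm³.
ρ = Z·M/(N_A·a³) = 4 × 85.89 / (6.022 × 10²³ × 1.169 × 10^-22) = 4.879 g/cm³.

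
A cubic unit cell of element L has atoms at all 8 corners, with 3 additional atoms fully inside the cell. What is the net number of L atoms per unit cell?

4

Corner atoms are shared by 8 cells (1/8 each), interior atoms are unshared.
Net atoms = 8 × 1/8 + 3 = 1 + 3 = 4.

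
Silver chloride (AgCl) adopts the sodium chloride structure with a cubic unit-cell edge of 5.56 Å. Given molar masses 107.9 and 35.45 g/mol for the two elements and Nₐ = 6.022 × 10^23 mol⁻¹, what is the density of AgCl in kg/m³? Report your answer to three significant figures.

5540 kg/m³

The sodium chloride structure contains Z = 4 formula units per cell; M(AgCl) = 107.9 + 35.45 = 143.35 g/mol.
a³ = (5.560 × 10^-8 cm)³ = 1.719 × 10^-22 cm³.
ρ = 4 × 143.35 / (6.022 × 10²³ × 1.719 × 10^-22) = 5.540 g/cm³ = 5540 kg/m³.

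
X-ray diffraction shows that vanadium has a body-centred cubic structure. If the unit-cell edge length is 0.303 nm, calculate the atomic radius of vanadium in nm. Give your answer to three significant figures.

0.131 nm

In a BCC lattice, atoms touch along the body diagonal, so √3·a = 4r.
r = √3·a/4 = 1.7321 × 0.303 / 4 = 0.131 nm.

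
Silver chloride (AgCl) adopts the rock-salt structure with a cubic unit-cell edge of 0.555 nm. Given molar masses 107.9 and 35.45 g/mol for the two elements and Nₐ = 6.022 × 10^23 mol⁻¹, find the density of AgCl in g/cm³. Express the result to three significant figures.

5.57 g/cm³

The rock-salt structure contains Z = 4 formula units per cell; M(AgCl) = 107.9 + 35.45 = 143.35 g/mol.
a³ = (5.550 × 10^-8 cm)³ = 1.710 × 10^-22 cm³.
ρ = 4 × 143.35 / (6.022 × 10²³ × 1.710 × 10^-22) = 5.570 g/cm³.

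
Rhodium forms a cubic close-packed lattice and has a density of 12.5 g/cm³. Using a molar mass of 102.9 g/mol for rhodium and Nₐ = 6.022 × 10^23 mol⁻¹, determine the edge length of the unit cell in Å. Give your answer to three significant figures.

3.80 Å

With Z = 4 atoms per FCC cell, a³ = Z·M/(N_A·ρ) = 4 × 102.9 / (6.022 × 10²³ × 12.50 g/cm³) = 5.468 × 10^-23 cm³.
a = (5.468 × 10^-23)^(1/3) = 3.796 × 10^-8 cm = 3.80 Å.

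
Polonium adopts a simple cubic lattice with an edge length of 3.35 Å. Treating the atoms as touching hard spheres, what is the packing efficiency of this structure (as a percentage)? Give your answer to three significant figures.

52.4%

In a simple cubic lattice atoms touch along the cell edge, so a = 2r, so r = 0.5000a = 1.675 Å.
Packing fraction = Z·(4/3)πr³ / a³ = 1 × (4/3)π × (1.675)³ / (3.35)³ = 0.5236 = 52.4%.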